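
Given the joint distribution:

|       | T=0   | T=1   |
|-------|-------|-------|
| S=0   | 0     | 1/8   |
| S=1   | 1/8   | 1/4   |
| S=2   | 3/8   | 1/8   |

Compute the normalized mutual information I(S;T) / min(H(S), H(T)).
Marginal P(S) (row sums):
  P(S=0) = 0 + 1/8 = 1/8
  P(S=1) = 1/8 + 1/4 = 3/8
  P(S=2) = 3/8 + 1/8 = 1/2
Marginal P(T) (column sums):
  P(T=0) = 0 + 1/8 + 3/8 = 1/2
  P(T=1) = 1/8 + 1/4 + 1/8 = 1/2

H(S) = -[(1/8)·log₂(1/8) + (3/8)·log₂(3/8) + (1/2)·log₂(1/2)]
  = 0.3750 + 0.5306 + 0.5000
  = 1.4056 bits
H(T) = -[(1/2)·log₂(1/2) + (1/2)·log₂(1/2)]
  = 0.5000 + 0.5000
  = 1.0000 bits
H(S,T) = -[(1/8)·log₂(1/8) + (1/8)·log₂(1/8) + (1/4)·log₂(1/4) + (3/8)·log₂(3/8) + (1/8)·log₂(1/8)]
  = 0.3750 + 0.3750 + 0.5000 + 0.5306 + 0.3750
  = 2.1556 bits

I(S;T) = H(S) + H(T) - H(S,T)
  = 1.4056 + 1.0000 - 2.1556
  = 0.2500 bits

min(H(S), H(T)) = min(1.4056, 1.0000) = 1.0000 bits
Normalized MI = 0.2500 / 1.0000 = 0.2500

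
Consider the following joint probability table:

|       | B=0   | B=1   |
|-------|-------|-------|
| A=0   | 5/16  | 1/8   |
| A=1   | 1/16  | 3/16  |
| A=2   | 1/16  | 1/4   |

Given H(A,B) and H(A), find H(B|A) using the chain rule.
From the chain rule: H(A,B) = H(A) + H(B|A)
Therefore: H(B|A) = H(A,B) - H(A)

H(A,B) = -[(5/16)·log₂(5/16) + (1/8)·log₂(1/8) + (1/16)·log₂(1/16) + (3/16)·log₂(3/16) + (1/16)·log₂(1/16) + (1/4)·log₂(1/4)]
  = 0.5244 + 0.3750 + 0.2500 + 0.4528 + 0.2500 + 0.5000
  = 2.3522 bits
Marginal P(A) (row sums):
  P(A=0) = 5/16 + 1/8 = 7/16
  P(A=1) = 1/16 + 3/16 = 1/4
  P(A=2) = 1/16 + 1/4 = 5/16
H(A) = -[(7/16)·log₂(7/16) + (1/4)·log₂(1/4) + (5/16)·log₂(5/16)]
  = 0.5218 + 0.5000 + 0.5244
  = 1.5462 bits

H(B|A) = 2.3522 - 1.5462 = 0.8060 bits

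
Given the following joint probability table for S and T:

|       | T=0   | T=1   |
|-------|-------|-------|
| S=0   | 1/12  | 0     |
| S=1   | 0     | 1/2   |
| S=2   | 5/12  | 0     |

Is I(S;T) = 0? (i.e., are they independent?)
Marginal P(S) (row sums):
  P(S=0) = 1/12 + 0 = 1/12
  P(S=1) = 0 + 1/2 = 1/2
  P(S=2) = 5/12 + 0 = 5/12
Marginal P(T) (column sums):
  P(T=0) = 1/12 + 0 + 5/12 = 1/2
  P(T=1) = 0 + 1/2 + 0 = 1/2

S and T are independent iff P(S=i,T=j) = P(S=i)·P(T=j) for every cell.
  P(S=0)·P(T=0) = 1/12 × 1/2 = 1/24, but P(S=0,T=0) = 1/12 ✗

No, S and T are not independent. Quantitatively, I(S;T) > 0:

H(S) = -[(1/12)·log₂(1/12) + (1/2)·log₂(1/2) + (5/12)·log₂(5/12)]
  = 0.2987 + 0.5000 + 0.5263
  = 1.3250 bits
H(T) = -[(1/2)·log₂(1/2) + (1/2)·log₂(1/2)]
  = 0.5000 + 0.5000
  = 1.0000 bits
H(S,T) = -[(1/12)·log₂(1/12) + (1/2)·log₂(1/2) + (5/12)·log₂(5/12)]
  = 0.2987 + 0.5000 + 0.5263
  = 1.3250 bits
I(S;T) = H(S) + H(T) - H(S,T) = 1.3250 + 1.0000 - 1.3250 = 1.0000 bits > 0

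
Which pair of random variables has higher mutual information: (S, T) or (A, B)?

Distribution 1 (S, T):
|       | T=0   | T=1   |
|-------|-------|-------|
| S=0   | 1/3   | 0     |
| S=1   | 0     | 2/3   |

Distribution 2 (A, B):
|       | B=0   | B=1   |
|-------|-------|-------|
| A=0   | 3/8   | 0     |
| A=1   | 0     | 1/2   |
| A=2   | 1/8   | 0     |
Distribution 1 (S, T):
Marginal P(S) (row sums):
  P(S=0) = 1/3 + 0 = 1/3
  P(S=1) = 0 + 2/3 = 2/3
Marginal P(T) (column sums):
  P(T=0) = 1/3 + 0 = 1/3
  P(T=1) = 0 + 2/3 = 2/3

H(S) = -[(1/3)·log₂(1/3) + (2/3)·log₂(2/3)]
  = 0.5283 + 0.3900
  = 0.9183 bits
H(T) = -[(1/3)·log₂(1/3) + (2/3)·log₂(2/3)]
  = 0.5283 + 0.3900
  = 0.9183 bits
H(S,T) = -[(1/3)·log₂(1/3) + (2/3)·log₂(2/3)]
  = 0.5283 + 0.3900
  = 0.9183 bits

I(S;T) = H(S) + H(T) - H(S,T)
  = 0.9183 + 0.9183 - 0.9183
  = 0.9183 bits

Distribution 2 (A, B):
Marginal P(A) (row sums):
  P(A=0) = 3/8 + 0 = 3/8
  P(A=1) = 0 + 1/2 = 1/2
  P(A=2) = 1/8 + 0 = 1/8
Marginal P(B) (column sums):
  P(B=0) = 3/8 + 0 + 1/8 = 1/2
  P(B=1) = 0 + 1/2 + 0 = 1/2

H(A) = -[(3/8)·log₂(3/8) + (1/2)·log₂(1/2) + (1/8)·log₂(1/8)]
  = 0.5306 + 0.5000 + 0.3750
  = 1.4056 bits
H(B) = -[(1/2)·log₂(1/2) + (1/2)·log₂(1/2)]
  = 0.5000 + 0.5000
  = 1.0000 bits
H(A,B) = -[(3/8)·log₂(3/8) + (1/2)·log₂(1/2) + (1/8)·log₂(1/8)]
  = 0.5306 + 0.5000 + 0.3750
  = 1.4056 bits

I(A;B) = H(A) + H(B) - H(A,B)
  = 1.4056 + 1.0000 - 1.4056
  = 1.0000 bits

I(A;B) = 1.0000 bits > I(S;T) = 0.9183 bits, so (A, B) has the higher mutual information (stronger dependence).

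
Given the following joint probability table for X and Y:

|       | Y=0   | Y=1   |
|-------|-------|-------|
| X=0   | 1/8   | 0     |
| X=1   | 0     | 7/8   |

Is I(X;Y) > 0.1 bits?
Marginal P(X) (row sums):
  P(X=0) = 1/8 + 0 = 1/8
  P(X=1) = 0 + 7/8 = 7/8
Marginal P(Y) (column sums):
  P(Y=0) = 1/8 + 0 = 1/8
  P(Y=1) = 0 + 7/8 = 7/8

H(X) = -[(1/8)·log₂(1/8) + (7/8)·log₂(7/8)]
  = 0.3750 + 0.1686
  = 0.5436 bits
H(Y) = -[(1/8)·log₂(1/8) + (7/8)·log₂(7/8)]
  = 0.3750 + 0.1686
  = 0.5436 bits
H(X,Y) = -[(1/8)·log₂(1/8) + (7/8)·log₂(7/8)]
  = 0.3750 + 0.1686
  = 0.5436 bits

I(X;Y) = H(X) + H(Y) - H(X,Y)
  = 0.5436 + 0.5436 - 0.5436
  = 0.5436 bits

Yes. I(X;Y) = 0.5436 bits, which is > 0.1 bits.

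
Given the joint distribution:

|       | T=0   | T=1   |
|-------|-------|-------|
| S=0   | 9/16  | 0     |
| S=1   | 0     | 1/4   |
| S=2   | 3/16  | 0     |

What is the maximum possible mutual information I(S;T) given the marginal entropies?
The upper bound on mutual information is I(S;T) ≤ min(H(S), H(T)).

Marginal P(S) (row sums):
  P(S=0) = 9/16 + 0 = 9/16
  P(S=1) = 0 + 1/4 = 1/4
  P(S=2) = 3/16 + 0 = 3/16
Marginal P(T) (column sums):
  P(T=0) = 9/16 + 0 + 3/16 = 3/4
  P(T=1) = 0 + 1/4 + 0 = 1/4

H(S) = -[(9/16)·log₂(9/16) + (1/4)·log₂(1/4) + (3/16)·log₂(3/16)]
  = 0.4669 + 0.5000 + 0.4528
  = 1.4197 bits
H(T) = -[(3/4)·log₂(3/4) + (1/4)·log₂(1/4)]
  = 0.3113 + 0.5000
  = 0.8113 bits

Maximum possible I(S;T) = min(1.4197, 0.8113) = 0.8113 bits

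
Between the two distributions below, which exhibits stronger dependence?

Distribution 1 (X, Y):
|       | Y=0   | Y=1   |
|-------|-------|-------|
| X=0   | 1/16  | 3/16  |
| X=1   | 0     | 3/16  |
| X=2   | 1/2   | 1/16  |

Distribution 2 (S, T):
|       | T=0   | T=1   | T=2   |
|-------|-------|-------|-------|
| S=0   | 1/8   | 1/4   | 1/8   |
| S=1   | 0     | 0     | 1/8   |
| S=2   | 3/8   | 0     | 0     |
Distribution 1 (X, Y):
Marginal P(X) (row sums):
  P(X=0) = 1/16 + 3/16 = 1/4
  P(X=1) = 0 + 3/16 = 3/16
  P(X=2) = 1/2 + 1/16 = 9/16
Marginal P(Y) (column sums):
  P(Y=0) = 1/16 + 0 + 1/2 = 9/16
  P(Y=1) = 3/16 + 3/16 + 1/16 = 7/16

H(X) = -[(1/4)·log₂(1/4) + (3/16)·log₂(3/16) + (9/16)·log₂(9/16)]
  = 0.5000 + 0.4528 + 0.4669
  = 1.4197 bits
H(Y) = -[(9/16)·log₂(9/16) + (7/16)·log₂(7/16)]
  = 0.4669 + 0.5218
  = 0.9887 bits
H(X,Y) = -[(1/16)·log₂(1/16) + (3/16)·log₂(3/16) + (3/16)·log₂(3/16) + (1/2)·log₂(1/2) + (1/16)·log₂(1/16)]
  = 0.2500 + 0.4528 + 0.4528 + 0.5000 + 0.2500
  = 1.9056 bits

I(X;Y) = H(X) + H(Y) - H(X,Y)
  = 1.4197 + 0.9887 - 1.9056
  = 0.5028 bits

Distribution 2 (S, T):
Marginal P(S) (row sums):
  P(S=0) = 1/8 + 1/4 + 1/8 = 1/2
  P(S=1) = 0 + 0 + 1/8 = 1/8
  P(S=2) = 3/8 + 0 + 0 = 3/8
Marginal P(T) (column sums):
  P(T=0) = 1/8 + 0 + 3/8 = 1/2
  P(T=1) = 1/4 + 0 + 0 = 1/4
  P(T=2) = 1/8 + 1/8 + 0 = 1/4

H(S) = -[(1/2)·log₂(1/2) + (1/8)·log₂(1/8) + (3/8)·log₂(3/8)]
  = 0.5000 + 0.3750 + 0.5306
  = 1.4056 bits
H(T) = -[(1/2)·log₂(1/2) + (1/4)·log₂(1/4) + (1/4)·log₂(1/4)]
  = 0.5000 + 0.5000 + 0.5000
  = 1.5000 bits
H(S,T) = -[(1/8)·log₂(1/8) + (1/4)·log₂(1/4) + (1/8)·log₂(1/8) + (1/8)·log₂(1/8) + (3/8)·log₂(3/8)]
  = 0.3750 + 0.5000 + 0.3750 + 0.3750 + 0.5306
  = 2.1556 bits

I(S;T) = H(S) + H(T) - H(S,T)
  = 1.4056 + 1.5000 - 2.1556
  = 0.7500 bits

I(S;T) = 0.7500 bits > I(X;Y) = 0.5028 bits, so (S, T) has the higher mutual information (stronger dependence).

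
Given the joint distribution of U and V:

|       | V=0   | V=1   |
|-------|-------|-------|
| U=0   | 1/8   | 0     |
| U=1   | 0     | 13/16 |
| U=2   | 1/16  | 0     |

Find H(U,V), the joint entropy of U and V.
H(U,V) = -Σ P(U,V) log₂ P(U,V), summed over the non-zero cells:
H(U,V) = -[(1/8)·log₂(1/8) + (13/16)·log₂(13/16) + (1/16)·log₂(1/16)]
  = 0.3750 + 0.2434 + 0.2500
  = 0.8684 bits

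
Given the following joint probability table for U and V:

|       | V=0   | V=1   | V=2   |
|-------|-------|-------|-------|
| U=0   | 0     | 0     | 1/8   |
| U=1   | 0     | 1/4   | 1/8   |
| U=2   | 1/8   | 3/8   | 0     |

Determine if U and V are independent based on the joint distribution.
Marginal P(U) (row sums):
  P(U=0) = 0 + 0 + 1/8 = 1/8
  P(U=1) = 0 + 1/4 + 1/8 = 3/8
  P(U=2) = 1/8 + 3/8 + 0 = 1/2
Marginal P(V) (column sums):
  P(V=0) = 0 + 0 + 1/8 = 1/8
  P(V=1) = 0 + 1/4 + 3/8 = 5/8
  P(V=2) = 1/8 + 1/8 + 0 = 1/4

U and V are independent iff P(U=i,V=j) = P(U=i)·P(V=j) for every cell.
  P(U=0)·P(V=0) = 1/8 × 1/8 = 1/64, but P(U=0,V=0) = 0 ✗

No, U and V are not independent. Quantitatively, I(U;V) > 0:

H(U) = -[(1/8)·log₂(1/8) + (3/8)·log₂(3/8) + (1/2)·log₂(1/2)]
  = 0.3750 + 0.5306 + 0.5000
  = 1.4056 bits
H(V) = -[(1/8)·log₂(1/8) + (5/8)·log₂(5/8) + (1/4)·log₂(1/4)]
  = 0.3750 + 0.4238 + 0.5000
  = 1.2988 bits
H(U,V) = -[(1/8)·log₂(1/8) + (1/4)·log₂(1/4) + (1/8)·log₂(1/8) + (1/8)·log₂(1/8) + (3/8)·log₂(3/8)]
  = 0.3750 + 0.5000 + 0.3750 + 0.3750 + 0.5306
  = 2.1556 bits
I(U;V) = H(U) + H(V) - H(U,V) = 1.4056 + 1.2988 - 2.1556 = 0.5488 bits > 0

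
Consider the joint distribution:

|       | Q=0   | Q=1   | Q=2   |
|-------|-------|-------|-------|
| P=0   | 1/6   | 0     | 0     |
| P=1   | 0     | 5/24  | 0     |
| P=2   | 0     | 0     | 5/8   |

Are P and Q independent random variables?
Marginal P(P) (row sums):
  P(P=0) = 1/6 + 0 + 0 = 1/6
  P(P=1) = 0 + 5/24 + 0 = 5/24
  P(P=2) = 0 + 0 + 5/8 = 5/8
Marginal P(Q) (column sums):
  P(Q=0) = 1/6 + 0 + 0 = 1/6
  P(Q=1) = 0 + 5/24 + 0 = 5/24
  P(Q=2) = 0 + 0 + 5/8 = 5/8

P and Q are independent iff P(P=i,Q=j) = P(P=i)·P(Q=j) for every cell.
  P(P=0)·P(Q=0) = 1/6 × 1/6 = 1/36, but P(P=0,Q=0) = 1/6 ✗

No, P and Q are not independent. Quantitatively, I(P;Q) > 0:

H(P) = -[(1/6)·log₂(1/6) + (5/24)·log₂(5/24) + (5/8)·log₂(5/8)]
  = 0.4308 + 0.4715 + 0.4238
  = 1.3261 bits
H(Q) = -[(1/6)·log₂(1/6) + (5/24)·log₂(5/24) + (5/8)·log₂(5/8)]
  = 0.4308 + 0.4715 + 0.4238
  = 1.3261 bits
H(P,Q) = -[(1/6)·log₂(1/6) + (5/24)·log₂(5/24) + (5/8)·log₂(5/8)]
  = 0.4308 + 0.4715 + 0.4238
  = 1.3261 bits
I(P;Q) = H(P) + H(Q) - H(P,Q) = 1.3261 + 1.3261 - 1.3261 = 1.3261 bits > 0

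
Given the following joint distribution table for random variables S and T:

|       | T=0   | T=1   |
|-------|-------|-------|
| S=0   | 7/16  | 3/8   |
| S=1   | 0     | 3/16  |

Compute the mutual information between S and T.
Marginal P(S) (row sums):
  P(S=0) = 7/16 + 3/8 = 13/16
  P(S=1) = 0 + 3/16 = 3/16
Marginal P(T) (column sums):
  P(T=0) = 7/16 + 0 = 7/16
  P(T=1) = 3/8 + 3/16 = 9/16

H(S) = -[(13/16)·log₂(13/16) + (3/16)·log₂(3/16)]
  = 0.2434 + 0.4528
  = 0.6962 bits
H(T) = -[(7/16)·log₂(7/16) + (9/16)·log₂(9/16)]
  = 0.5218 + 0.4669
  = 0.9887 bits
H(S,T) = -[(7/16)·log₂(7/16) + (3/8)·log₂(3/8) + (3/16)·log₂(3/16)]
  = 0.5218 + 0.5306 + 0.4528
  = 1.5052 bits

I(S;T) = H(S) + H(T) - H(S,T)
  = 0.6962 + 0.9887 - 1.5052
  = 0.1797 bits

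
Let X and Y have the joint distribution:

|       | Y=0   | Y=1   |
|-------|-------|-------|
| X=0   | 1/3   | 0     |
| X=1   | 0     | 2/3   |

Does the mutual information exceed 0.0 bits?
Marginal P(X) (row sums):
  P(X=0) = 1/3 + 0 = 1/3
  P(X=1) = 0 + 2/3 = 2/3
Marginal P(Y) (column sums):
  P(Y=0) = 1/3 + 0 = 1/3
  P(Y=1) = 0 + 2/3 = 2/3

H(X) = -[(1/3)·log₂(1/3) + (2/3)·log₂(2/3)]
  = 0.5283 + 0.3900
  = 0.9183 bits
H(Y) = -[(1/3)·log₂(1/3) + (2/3)·log₂(2/3)]
  = 0.5283 + 0.3900
  = 0.9183 bits
H(X,Y) = -[(1/3)·log₂(1/3) + (2/3)·log₂(2/3)]
  = 0.5283 + 0.3900
  = 0.9183 bits

I(X;Y) = H(X) + H(Y) - H(X,Y)
  = 0.9183 + 0.9183 - 0.9183
  = 0.9183 bits

Yes. I(X;Y) = 0.9183 bits, which is > 0.0 bits.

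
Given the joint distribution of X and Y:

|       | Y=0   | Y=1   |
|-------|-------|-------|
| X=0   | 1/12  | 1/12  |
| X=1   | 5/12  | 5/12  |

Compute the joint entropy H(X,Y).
H(X,Y) = -Σ P(X,Y) log₂ P(X,Y), summed over the non-zero cells:
H(X,Y) = -[(1/12)·log₂(1/12) + (1/12)·log₂(1/12) + (5/12)·log₂(5/12) + (5/12)·log₂(5/12)]
  = 0.2987 + 0.2987 + 0.5263 + 0.5263
  = 1.6500 bits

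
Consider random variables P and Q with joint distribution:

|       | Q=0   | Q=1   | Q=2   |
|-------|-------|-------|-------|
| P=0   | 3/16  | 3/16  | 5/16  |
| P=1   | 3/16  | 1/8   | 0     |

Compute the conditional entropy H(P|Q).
Marginal P(Q) (column sums):
  P(Q=0) = 3/16 + 3/16 = 3/8
  P(Q=1) = 3/16 + 1/8 = 5/16
  P(Q=2) = 5/16 + 0 = 5/16

H(P|Q) = -Σ P(P,Q)·log₂ P(P|Q), where P(P|Q) = P(P,Q) / P(Q)
  (cells with P(P,Q) = 0 contribute 0)
  (P=0,Q=0): P(P|Q) = (3/16)/(3/8) = 1/2;  -(3/16)·log₂(1/2) = 0.1875
  (P=0,Q=1): P(P|Q) = (3/16)/(5/16) = 3/5;  -(3/16)·log₂(3/5) = 0.1382
  (P=0,Q=2): P(P|Q) = (5/16)/(5/16) = 1;  -(5/16)·log₂(1) = 0.0000
  (P=1,Q=0): P(P|Q) = (3/16)/(3/8) = 1/2;  -(3/16)·log₂(1/2) = 0.1875
  (P=1,Q=1): P(P|Q) = (1/8)/(5/16) = 2/5;  -(1/8)·log₂(2/5) = 0.1652
H(P|Q) = 0.1875 + 0.1382 + 0.0000 + 0.1875 + 0.1652
  = 0.6784 bits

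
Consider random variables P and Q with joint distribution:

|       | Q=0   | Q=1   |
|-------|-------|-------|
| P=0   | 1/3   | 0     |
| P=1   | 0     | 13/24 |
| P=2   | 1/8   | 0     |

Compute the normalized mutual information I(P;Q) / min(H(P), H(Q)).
Marginal P(P) (row sums):
  P(P=0) = 1/3 + 0 = 1/3
  P(P=1) = 0 + 13/24 = 13/24
  P(P=2) = 1/8 + 0 = 1/8
Marginal P(Q) (column sums):
  P(Q=0) = 1/3 + 0 + 1/8 = 11/24
  P(Q=1) = 0 + 13/24 + 0 = 13/24

H(P) = -[(1/3)·log₂(1/3) + (13/24)·log₂(13/24) + (1/8)·log₂(1/8)]
  = 0.5283 + 0.4791 + 0.3750
  = 1.3824 bits
H(Q) = -[(11/24)·log₂(11/24) + (13/24)·log₂(13/24)]
  = 0.5159 + 0.4791
  = 0.9950 bits
H(P,Q) = -[(1/3)·log₂(1/3) + (13/24)·log₂(13/24) + (1/8)·log₂(1/8)]
  = 0.5283 + 0.4791 + 0.3750
  = 1.3824 bits

I(P;Q) = H(P) + H(Q) - H(P,Q)
  = 1.3824 + 0.9950 - 1.3824
  = 0.9950 bits

min(H(P), H(Q)) = min(1.3824, 0.9950) = 0.9950 bits
Normalized MI = 0.9950 / 0.9950 = 1.0000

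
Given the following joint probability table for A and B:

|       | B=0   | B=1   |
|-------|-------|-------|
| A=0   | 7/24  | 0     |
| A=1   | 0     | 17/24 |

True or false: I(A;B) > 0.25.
Marginal P(A) (row sums):
  P(A=0) = 7/24 + 0 = 7/24
  P(A=1) = 0 + 17/24 = 17/24
Marginal P(B) (column sums):
  P(B=0) = 7/24 + 0 = 7/24
  P(B=1) = 0 + 17/24 = 17/24

H(A) = -[(7/24)·log₂(7/24) + (17/24)·log₂(17/24)]
  = 0.5185 + 0.3524
  = 0.8709 bits
H(B) = -[(7/24)·log₂(7/24) + (17/24)·log₂(17/24)]
  = 0.5185 + 0.3524
  = 0.8709 bits
H(A,B) = -[(7/24)·log₂(7/24) + (17/24)·log₂(17/24)]
  = 0.5185 + 0.3524
  = 0.8709 bits

I(A;B) = H(A) + H(B) - H(A,B)
  = 0.8709 + 0.8709 - 0.8709
  = 0.8709 bits

True. I(A;B) = 0.8709 bits, which is > 0.25 bits.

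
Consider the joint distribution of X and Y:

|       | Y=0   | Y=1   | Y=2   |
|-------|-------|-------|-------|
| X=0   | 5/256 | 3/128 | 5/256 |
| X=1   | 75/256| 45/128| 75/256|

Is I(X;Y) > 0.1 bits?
Marginal P(X) (row sums):
  P(X=0) = 5/256 + 3/128 + 5/256 = 1/16
  P(X=1) = 75/256 + 45/128 + 75/256 = 15/16
Marginal P(Y) (column sums):
  P(Y=0) = 5/256 + 75/256 = 5/16
  P(Y=1) = 3/128 + 45/128 = 3/8
  P(Y=2) = 5/256 + 75/256 = 5/16

H(X) = -[(1/16)·log₂(1/16) + (15/16)·log₂(15/16)]
  = 0.2500 + 0.0873
  = 0.3373 bits
H(Y) = -[(5/16)·log₂(5/16) + (3/8)·log₂(3/8) + (5/16)·log₂(5/16)]
  = 0.5244 + 0.5306 + 0.5244
  = 1.5794 bits
H(X,Y) = -[(5/256)·log₂(5/256) + (3/128)·log₂(3/128) + (5/256)·log₂(5/256) + (75/256)·log₂(75/256) + (45/128)·log₂(45/128) + (75/256)·log₂(75/256)]
  = 0.1109 + 0.1269 + 0.1109 + 0.5189 + 0.5302 + 0.5189
  = 1.9167 bits

I(X;Y) = H(X) + H(Y) - H(X,Y)
  = 0.3373 + 1.5794 - 1.9167
  = 0.0000 bits

No. I(X;Y) = 0.0000 bits, which is ≤ 0.1 bits.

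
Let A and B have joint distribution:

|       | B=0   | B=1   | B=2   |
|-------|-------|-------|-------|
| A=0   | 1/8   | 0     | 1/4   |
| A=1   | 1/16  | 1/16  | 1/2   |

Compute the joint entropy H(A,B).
H(A,B) = -Σ P(A,B) log₂ P(A,B), summed over the non-zero cells:
H(A,B) = -[(1/8)·log₂(1/8) + (1/4)·log₂(1/4) + (1/16)·log₂(1/16) + (1/16)·log₂(1/16) + (1/2)·log₂(1/2)]
  = 0.3750 + 0.5000 + 0.2500 + 0.2500 + 0.5000
  = 1.8750 bits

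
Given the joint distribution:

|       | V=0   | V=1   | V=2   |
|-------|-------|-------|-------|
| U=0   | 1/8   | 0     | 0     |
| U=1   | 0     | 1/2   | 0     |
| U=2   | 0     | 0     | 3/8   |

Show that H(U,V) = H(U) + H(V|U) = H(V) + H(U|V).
Marginal P(U) (row sums):
  P(U=0) = 1/8 + 0 + 0 = 1/8
  P(U=1) = 0 + 1/2 + 0 = 1/2
  P(U=2) = 0 + 0 + 3/8 = 3/8
Marginal P(V) (column sums):
  P(V=0) = 1/8 + 0 + 0 = 1/8
  P(V=1) = 0 + 1/2 + 0 = 1/2
  P(V=2) = 0 + 0 + 3/8 = 3/8

Decomposition 1: H(U) + H(V|U)
H(U) = -[(1/8)·log₂(1/8) + (1/2)·log₂(1/2) + (3/8)·log₂(3/8)]
  = 0.3750 + 0.5000 + 0.5306
  = 1.4056 bits
H(V|U) = -Σ P(U,V)·log₂ P(V|U), where P(V|U) = P(U,V) / P(U)
  (cells with P(U,V) = 0 contribute 0)
  (U=0,V=0): P(V|U) = (1/8)/(1/8) = 1;  -(1/8)·log₂(1) = 0.0000
  (U=1,V=1): P(V|U) = (1/2)/(1/2) = 1;  -(1/2)·log₂(1) = 0.0000
  (U=2,V=2): P(V|U) = (3/8)/(3/8) = 1;  -(3/8)·log₂(1) = 0.0000
H(V|U) = 0.0000 + 0.0000 + 0.0000
  = 0.0000 bits
H(U) + H(V|U) = 1.4056 + 0.0000 = 1.4056 bits

Decomposition 2: H(V) + H(U|V)
H(V) = -[(1/8)·log₂(1/8) + (1/2)·log₂(1/2) + (3/8)·log₂(3/8)]
  = 0.3750 + 0.5000 + 0.5306
  = 1.4056 bits
H(U|V) = -Σ P(U,V)·log₂ P(U|V), where P(U|V) = P(U,V) / P(V)
  (cells with P(U,V) = 0 contribute 0)
  (U=0,V=0): P(U|V) = (1/8)/(1/8) = 1;  -(1/8)·log₂(1) = 0.0000
  (U=1,V=1): P(U|V) = (1/2)/(1/2) = 1;  -(1/2)·log₂(1) = 0.0000
  (U=2,V=2): P(U|V) = (3/8)/(3/8) = 1;  -(3/8)·log₂(1) = 0.0000
H(U|V) = 0.0000 + 0.0000 + 0.0000
  = 0.0000 bits
H(V) + H(U|V) = 1.4056 + 0.0000 = 1.4056 bits

Direct computation of the joint entropy:
H(U,V) = -[(1/8)·log₂(1/8) + (1/2)·log₂(1/2) + (3/8)·log₂(3/8)]
  = 0.3750 + 0.5000 + 0.5306
  = 1.4056 bits

All three agree: H(U,V) = 1.4056 bits ✓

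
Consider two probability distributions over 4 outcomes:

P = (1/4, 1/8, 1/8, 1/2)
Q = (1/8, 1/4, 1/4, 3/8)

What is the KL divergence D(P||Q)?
D(P||Q) = Σ P(i) log₂(P(i)/Q(i))
  i=0: (1/4) × log₂((1/4)/(1/8)) = (1/4) × log₂(2) = 0.2500
  i=1: (1/8) × log₂((1/8)/(1/4)) = (1/8) × log₂(1/2) = -0.1250
  i=2: (1/8) × log₂((1/8)/(1/4)) = (1/8) × log₂(1/2) = -0.1250
  i=3: (1/2) × log₂((1/2)/(3/8)) = (1/2) × log₂(4/3) = 0.2075
D(P||Q) = 0.2500 - 0.1250 - 0.1250 + 0.2075
  = 0.2075 bits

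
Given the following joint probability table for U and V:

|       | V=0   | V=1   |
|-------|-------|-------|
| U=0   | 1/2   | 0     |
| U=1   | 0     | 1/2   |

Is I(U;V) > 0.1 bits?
Marginal P(U) (row sums):
  P(U=0) = 1/2 + 0 = 1/2
  P(U=1) = 0 + 1/2 = 1/2
Marginal P(V) (column sums):
  P(V=0) = 1/2 + 0 = 1/2
  P(V=1) = 0 + 1/2 = 1/2

H(U) = -[(1/2)·log₂(1/2) + (1/2)·log₂(1/2)]
  = 0.5000 + 0.5000
  = 1.0000 bits
H(V) = -[(1/2)·log₂(1/2) + (1/2)·log₂(1/2)]
  = 0.5000 + 0.5000
  = 1.0000 bits
H(U,V) = -[(1/2)·log₂(1/2) + (1/2)·log₂(1/2)]
  = 0.5000 + 0.5000
  = 1.0000 bits

I(U;V) = H(U) + H(V) - H(U,V)
  = 1.0000 + 1.0000 - 1.0000
  = 1.0000 bits

Yes. I(U;V) = 1.0000 bits, which is > 0.1 bits.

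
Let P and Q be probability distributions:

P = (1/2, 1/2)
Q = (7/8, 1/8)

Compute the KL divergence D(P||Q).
D(P||Q) = Σ P(i) log₂(P(i)/Q(i))
  i=0: (1/2) × log₂((1/2)/(7/8)) = (1/2) × log₂(4/7) = -0.4037
  i=1: (1/2) × log₂((1/2)/(1/8)) = (1/2) × log₂(4) = 1.0000
D(P||Q) = -0.4037 + 1.0000
  = 0.5963 bits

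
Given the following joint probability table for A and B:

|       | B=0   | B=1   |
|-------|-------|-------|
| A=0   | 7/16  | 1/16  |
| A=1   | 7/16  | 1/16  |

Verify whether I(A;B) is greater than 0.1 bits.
Marginal P(A) (row sums):
  P(A=0) = 7/16 + 1/16 = 1/2
  P(A=1) = 7/16 + 1/16 = 1/2
Marginal P(B) (column sums):
  P(B=0) = 7/16 + 7/16 = 7/8
  P(B=1) = 1/16 + 1/16 = 1/8

H(A) = -[(1/2)·log₂(1/2) + (1/2)·log₂(1/2)]
  = 0.5000 + 0.5000
  = 1.0000 bits
H(B) = -[(7/8)·log₂(7/8) + (1/8)·log₂(1/8)]
  = 0.1686 + 0.3750
  = 0.5436 bits
H(A,B) = -[(7/16)·log₂(7/16) + (1/16)·log₂(1/16) + (7/16)·log₂(7/16) + (1/16)·log₂(1/16)]
  = 0.5218 + 0.2500 + 0.5218 + 0.2500
  = 1.5436 bits

I(A;B) = H(A) + H(B) - H(A,B)
  = 1.0000 + 0.5436 - 1.5436
  = 0.0000 bits

No. I(A;B) = 0.0000 bits, which is ≤ 0.1 bits.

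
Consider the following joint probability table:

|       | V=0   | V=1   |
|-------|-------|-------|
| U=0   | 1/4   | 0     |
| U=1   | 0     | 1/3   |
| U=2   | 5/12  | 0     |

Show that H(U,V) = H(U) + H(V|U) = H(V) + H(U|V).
Marginal P(U) (row sums):
  P(U=0) = 1/4 + 0 = 1/4
  P(U=1) = 0 + 1/3 = 1/3
  P(U=2) = 5/12 + 0 = 5/12
Marginal P(V) (column sums):
  P(V=0) = 1/4 + 0 + 5/12 = 2/3
  P(V=1) = 0 + 1/3 + 0 = 1/3

Decomposition 1: H(U) + H(V|U)
H(U) = -[(1/4)·log₂(1/4) + (1/3)·log₂(1/3) + (5/12)·log₂(5/12)]
  = 0.5000 + 0.5283 + 0.5263
  = 1.5546 bits
H(V|U) = -Σ P(U,V)·log₂ P(V|U), where P(V|U) = P(U,V) / P(U)
  (cells with P(U,V) = 0 contribute 0)
  (U=0,V=0): P(V|U) = (1/4)/(1/4) = 1;  -(1/4)·log₂(1) = 0.0000
  (U=1,V=1): P(V|U) = (1/3)/(1/3) = 1;  -(1/3)·log₂(1) = 0.0000
  (U=2,V=0): P(V|U) = (5/12)/(5/12) = 1;  -(5/12)·log₂(1) = 0.0000
H(V|U) = 0.0000 + 0.0000 + 0.0000
  = 0.0000 bits
H(U) + H(V|U) = 1.5546 + 0.0000 = 1.5546 bits

Decomposition 2: H(V) + H(U|V)
H(V) = -[(2/3)·log₂(2/3) + (1/3)·log₂(1/3)]
  = 0.3900 + 0.5283
  = 0.9183 bits
H(U|V) = -Σ P(U,V)·log₂ P(U|V), where P(U|V) = P(U,V) / P(V)
  (cells with P(U,V) = 0 contribute 0)
  (U=0,V=0): P(U|V) = (1/4)/(2/3) = 3/8;  -(1/4)·log₂(3/8) = 0.3538
  (U=1,V=1): P(U|V) = (1/3)/(1/3) = 1;  -(1/3)·log₂(1) = 0.0000
  (U=2,V=0): P(U|V) = (5/12)/(2/3) = 5/8;  -(5/12)·log₂(5/8) = 0.2825
H(U|V) = 0.3538 + 0.0000 + 0.2825
  = 0.6363 bits
H(V) + H(U|V) = 0.9183 + 0.6363 = 1.5546 bits

Direct computation of the joint entropy:
H(U,V) = -[(1/4)·log₂(1/4) + (1/3)·log₂(1/3) + (5/12)·log₂(5/12)]
  = 0.5000 + 0.5283 + 0.5263
  = 1.5546 bits

All three agree: H(U,V) = 1.5546 bits ✓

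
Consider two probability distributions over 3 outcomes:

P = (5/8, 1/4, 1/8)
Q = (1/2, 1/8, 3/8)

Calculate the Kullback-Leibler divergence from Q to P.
D(P||Q) = Σ P(i) log₂(P(i)/Q(i))
  i=0: (5/8) × log₂((5/8)/(1/2)) = (5/8) × log₂(5/4) = 0.2012
  i=1: (1/4) × log₂((1/4)/(1/8)) = (1/4) × log₂(2) = 0.2500
  i=2: (1/8) × log₂((1/8)/(3/8)) = (1/8) × log₂(1/3) = -0.1981
D(P||Q) = 0.2012 + 0.2500 - 0.1981
  = 0.2531 bits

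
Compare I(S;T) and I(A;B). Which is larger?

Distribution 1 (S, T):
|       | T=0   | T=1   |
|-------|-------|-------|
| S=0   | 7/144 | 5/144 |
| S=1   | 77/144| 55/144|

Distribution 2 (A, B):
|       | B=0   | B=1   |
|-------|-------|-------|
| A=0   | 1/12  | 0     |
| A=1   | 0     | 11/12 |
Distribution 1 (S, T):
Marginal P(S) (row sums):
  P(S=0) = 7/144 + 5/144 = 1/12
  P(S=1) = 77/144 + 55/144 = 11/12
Marginal P(T) (column sums):
  P(T=0) = 7/144 + 77/144 = 7/12
  P(T=1) = 5/144 + 55/144 = 5/12

H(S) = -[(1/12)·log₂(1/12) + (11/12)·log₂(11/12)]
  = 0.2987 + 0.1151
  = 0.4138 bits
H(T) = -[(7/12)·log₂(7/12) + (5/12)·log₂(5/12)]
  = 0.4536 + 0.5263
  = 0.9799 bits
H(S,T) = -[(7/144)·log₂(7/144) + (5/144)·log₂(5/144) + (77/144)·log₂(77/144) + (55/144)·log₂(55/144)]
  = 0.2121 + 0.1683 + 0.4829 + 0.5304
  = 1.3937 bits

I(S;T) = H(S) + H(T) - H(S,T)
  = 0.4138 + 0.9799 - 1.3937
  = 0.0000 bits

Distribution 2 (A, B):
Marginal P(A) (row sums):
  P(A=0) = 1/12 + 0 = 1/12
  P(A=1) = 0 + 11/12 = 11/12
Marginal P(B) (column sums):
  P(B=0) = 1/12 + 0 = 1/12
  P(B=1) = 0 + 11/12 = 11/12

H(A) = -[(1/12)·log₂(1/12) + (11/12)·log₂(11/12)]
  = 0.2987 + 0.1151
  = 0.4138 bits
H(B) = -[(1/12)·log₂(1/12) + (11/12)·log₂(11/12)]
  = 0.2987 + 0.1151
  = 0.4138 bits
H(A,B) = -[(1/12)·log₂(1/12) + (11/12)·log₂(11/12)]
  = 0.2987 + 0.1151
  = 0.4138 bits

I(A;B) = H(A) + H(B) - H(A,B)
  = 0.4138 + 0.4138 - 0.4138
  = 0.4138 bits

I(A;B) = 0.4138 bits > I(S;T) = 0.0000 bits, so (A, B) has the higher mutual information (stronger dependence).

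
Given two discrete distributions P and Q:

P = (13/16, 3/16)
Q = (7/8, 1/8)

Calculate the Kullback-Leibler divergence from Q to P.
D(P||Q) = Σ P(i) log₂(P(i)/Q(i))
  i=0: (13/16) × log₂((13/16)/(7/8)) = (13/16) × log₂(13/14) = -0.0869
  i=1: (3/16) × log₂((3/16)/(1/8)) = (3/16) × log₂(3/2) = 0.1097
D(P||Q) = -0.0869 + 0.1097
  = 0.0228 bits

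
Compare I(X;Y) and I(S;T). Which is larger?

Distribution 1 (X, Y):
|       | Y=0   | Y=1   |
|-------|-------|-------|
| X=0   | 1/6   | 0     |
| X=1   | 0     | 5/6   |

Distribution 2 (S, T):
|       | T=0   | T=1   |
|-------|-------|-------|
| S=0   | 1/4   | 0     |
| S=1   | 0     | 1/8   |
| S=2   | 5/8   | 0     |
Distribution 1 (X, Y):
Marginal P(X) (row sums):
  P(X=0) = 1/6 + 0 = 1/6
  P(X=1) = 0 + 5/6 = 5/6
Marginal P(Y) (column sums):
  P(Y=0) = 1/6 + 0 = 1/6
  P(Y=1) = 0 + 5/6 = 5/6

H(X) = -[(1/6)·log₂(1/6) + (5/6)·log₂(5/6)]
  = 0.4308 + 0.2192
  = 0.6500 bits
H(Y) = -[(1/6)·log₂(1/6) + (5/6)·log₂(5/6)]
  = 0.4308 + 0.2192
  = 0.6500 bits
H(X,Y) = -[(1/6)·log₂(1/6) + (5/6)·log₂(5/6)]
  = 0.4308 + 0.2192
  = 0.6500 bits

I(X;Y) = H(X) + H(Y) - H(X,Y)
  = 0.6500 + 0.6500 - 0.6500
  = 0.6500 bits

Distribution 2 (S, T):
Marginal P(S) (row sums):
  P(S=0) = 1/4 + 0 = 1/4
  P(S=1) = 0 + 1/8 = 1/8
  P(S=2) = 5/8 + 0 = 5/8
Marginal P(T) (column sums):
  P(T=0) = 1/4 + 0 + 5/8 = 7/8
  P(T=1) = 0 + 1/8 + 0 = 1/8

H(S) = -[(1/4)·log₂(1/4) + (1/8)·log₂(1/8) + (5/8)·log₂(5/8)]
  = 0.5000 + 0.3750 + 0.4238
  = 1.2988 bits
H(T) = -[(7/8)·log₂(7/8) + (1/8)·log₂(1/8)]
  = 0.1686 + 0.3750
  = 0.5436 bits
H(S,T) = -[(1/4)·log₂(1/4) + (1/8)·log₂(1/8) + (5/8)·log₂(5/8)]
  = 0.5000 + 0.3750 + 0.4238
  = 1.2988 bits

I(S;T) = H(S) + H(T) - H(S,T)
  = 1.2988 + 0.5436 - 1.2988
  = 0.5436 bits

I(X;Y) = 0.6500 bits > I(S;T) = 0.5436 bits, so (X, Y) has the higher mutual information (stronger dependence).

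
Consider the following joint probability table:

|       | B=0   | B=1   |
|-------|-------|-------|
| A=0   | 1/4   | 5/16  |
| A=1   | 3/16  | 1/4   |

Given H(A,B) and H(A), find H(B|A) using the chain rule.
From the chain rule: H(A,B) = H(A) + H(B|A)
Therefore: H(B|A) = H(A,B) - H(A)

H(A,B) = -[(1/4)·log₂(1/4) + (5/16)·log₂(5/16) + (3/16)·log₂(3/16) + (1/4)·log₂(1/4)]
  = 0.5000 + 0.5244 + 0.4528 + 0.5000
  = 1.9772 bits
Marginal P(A) (row sums):
  P(A=0) = 1/4 + 5/16 = 9/16
  P(A=1) = 3/16 + 1/4 = 7/16
H(A) = -[(9/16)·log₂(9/16) + (7/16)·log₂(7/16)]
  = 0.4669 + 0.5218
  = 0.9887 bits

H(B|A) = 1.9772 - 0.9887 = 0.9885 bits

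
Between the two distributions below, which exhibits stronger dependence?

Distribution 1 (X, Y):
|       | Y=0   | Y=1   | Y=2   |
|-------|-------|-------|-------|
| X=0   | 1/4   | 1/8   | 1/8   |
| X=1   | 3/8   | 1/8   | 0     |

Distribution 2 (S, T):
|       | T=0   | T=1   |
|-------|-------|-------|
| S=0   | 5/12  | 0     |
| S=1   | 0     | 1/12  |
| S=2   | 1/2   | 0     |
Distribution 1 (X, Y):
Marginal P(X) (row sums):
  P(X=0) = 1/4 + 1/8 + 1/8 = 1/2
  P(X=1) = 3/8 + 1/8 + 0 = 1/2
Marginal P(Y) (column sums):
  P(Y=0) = 1/4 + 3/8 = 5/8
  P(Y=1) = 1/8 + 1/8 = 1/4
  P(Y=2) = 1/8 + 0 = 1/8

H(X) = -[(1/2)·log₂(1/2) + (1/2)·log₂(1/2)]
  = 0.5000 + 0.5000
  = 1.0000 bits
H(Y) = -[(5/8)·log₂(5/8) + (1/4)·log₂(1/4) + (1/8)·log₂(1/8)]
  = 0.4238 + 0.5000 + 0.3750
  = 1.2988 bits
H(X,Y) = -[(1/4)·log₂(1/4) + (1/8)·log₂(1/8) + (1/8)·log₂(1/8) + (3/8)·log₂(3/8) + (1/8)·log₂(1/8)]
  = 0.5000 + 0.3750 + 0.3750 + 0.5306 + 0.3750
  = 2.1556 bits

I(X;Y) = H(X) + H(Y) - H(X,Y)
  = 1.0000 + 1.2988 - 2.1556
  = 0.1432 bits

Distribution 2 (S, T):
Marginal P(S) (row sums):
  P(S=0) = 5/12 + 0 = 5/12
  P(S=1) = 0 + 1/12 = 1/12
  P(S=2) = 1/2 + 0 = 1/2
Marginal P(T) (column sums):
  P(T=0) = 5/12 + 0 + 1/2 = 11/12
  P(T=1) = 0 + 1/12 + 0 = 1/12

H(S) = -[(5/12)·log₂(5/12) + (1/12)·log₂(1/12) + (1/2)·log₂(1/2)]
  = 0.5263 + 0.2987 + 0.5000
  = 1.3250 bits
H(T) = -[(11/12)·log₂(11/12) + (1/12)·log₂(1/12)]
  = 0.1151 + 0.2987
  = 0.4138 bits
H(S,T) = -[(5/12)·log₂(5/12) + (1/12)·log₂(1/12) + (1/2)·log₂(1/2)]
  = 0.5263 + 0.2987 + 0.5000
  = 1.3250 bits

I(S;T) = H(S) + H(T) - H(S,T)
  = 1.3250 + 0.4138 - 1.3250
  = 0.4138 bits

I(S;T) = 0.4138 bits > I(X;Y) = 0.1432 bits, so (S, T) has the higher mutual information (stronger dependence).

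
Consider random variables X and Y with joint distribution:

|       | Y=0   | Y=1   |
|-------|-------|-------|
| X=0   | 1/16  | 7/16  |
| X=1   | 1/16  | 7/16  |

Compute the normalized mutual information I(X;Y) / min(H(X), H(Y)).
Marginal P(X) (row sums):
  P(X=0) = 1/16 + 7/16 = 1/2
  P(X=1) = 1/16 + 7/16 = 1/2
Marginal P(Y) (column sums):
  P(Y=0) = 1/16 + 1/16 = 1/8
  P(Y=1) = 7/16 + 7/16 = 7/8

H(X) = -[(1/2)·log₂(1/2) + (1/2)·log₂(1/2)]
  = 0.5000 + 0.5000
  = 1.0000 bits
H(Y) = -[(1/8)·log₂(1/8) + (7/8)·log₂(7/8)]
  = 0.3750 + 0.1686
  = 0.5436 bits
H(X,Y) = -[(1/16)·log₂(1/16) + (7/16)·log₂(7/16) + (1/16)·log₂(1/16) + (7/16)·log₂(7/16)]
  = 0.2500 + 0.5218 + 0.2500 + 0.5218
  = 1.5436 bits

I(X;Y) = H(X) + H(Y) - H(X,Y)
  = 1.0000 + 0.5436 - 1.5436
  = 0.0000 bits

min(H(X), H(Y)) = min(1.0000, 0.5436) = 0.5436 bits
Normalized MI = 0.0000 / 0.5436 = 0.0000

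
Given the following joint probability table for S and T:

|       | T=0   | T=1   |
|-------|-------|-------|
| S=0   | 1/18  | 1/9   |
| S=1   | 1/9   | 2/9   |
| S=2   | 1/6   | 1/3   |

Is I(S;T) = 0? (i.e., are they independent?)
Marginal P(S) (row sums):
  P(S=0) = 1/18 + 1/9 = 1/6
  P(S=1) = 1/9 + 2/9 = 1/3
  P(S=2) = 1/6 + 1/3 = 1/2
Marginal P(T) (column sums):
  P(T=0) = 1/18 + 1/9 + 1/6 = 1/3
  P(T=1) = 1/9 + 2/9 + 1/3 = 2/3

S and T are independent iff P(S=i,T=j) = P(S=i)·P(T=j) for every cell.
  P(S=0)·P(T=0) = 1/6 × 1/3 = 1/18 = P(S=0,T=0) ✓
  P(S=0)·P(T=1) = 1/6 × 2/3 = 1/9 = P(S=0,T=1) ✓
  P(S=1)·P(T=0) = 1/3 × 1/3 = 1/9 = P(S=1,T=0) ✓
  P(S=1)·P(T=1) = 1/3 × 2/3 = 2/9 = P(S=1,T=1) ✓
  P(S=2)·P(T=0) = 1/2 × 1/3 = 1/6 = P(S=2,T=0) ✓
  P(S=2)·P(T=1) = 1/2 × 2/3 = 1/3 = P(S=2,T=1) ✓

Yes, S and T are independent: every cell factors, so I(S;T) = 0 bits.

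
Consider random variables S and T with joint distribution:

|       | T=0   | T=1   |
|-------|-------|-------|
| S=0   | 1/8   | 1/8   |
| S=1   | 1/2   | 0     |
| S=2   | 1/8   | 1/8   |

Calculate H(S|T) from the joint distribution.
Marginal P(T) (column sums):
  P(T=0) = 1/8 + 1/2 + 1/8 = 3/4
  P(T=1) = 1/8 + 0 + 1/8 = 1/4

H(S|T) = -Σ P(S,T)·log₂ P(S|T), where P(S|T) = P(S,T) / P(T)
  (cells with P(S,T) = 0 contribute 0)
  (S=0,T=0): P(S|T) = (1/8)/(3/4) = 1/6;  -(1/8)·log₂(1/6) = 0.3231
  (S=0,T=1): P(S|T) = (1/8)/(1/4) = 1/2;  -(1/8)·log₂(1/2) = 0.1250
  (S=1,T=0): P(S|T) = (1/2)/(3/4) = 2/3;  -(1/2)·log₂(2/3) = 0.2925
  (S=2,T=0): P(S|T) = (1/8)/(3/4) = 1/6;  -(1/8)·log₂(1/6) = 0.3231
  (S=2,T=1): P(S|T) = (1/8)/(1/4) = 1/2;  -(1/8)·log₂(1/2) = 0.1250
H(S|T) = 0.3231 + 0.1250 + 0.2925 + 0.3231 + 0.1250
  = 1.1887 bits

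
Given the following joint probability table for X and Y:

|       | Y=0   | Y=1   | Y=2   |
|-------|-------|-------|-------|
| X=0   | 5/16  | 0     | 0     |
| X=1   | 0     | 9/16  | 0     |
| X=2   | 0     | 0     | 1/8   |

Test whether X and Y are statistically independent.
Marginal P(X) (row sums):
  P(X=0) = 5/16 + 0 + 0 = 5/16
  P(X=1) = 0 + 9/16 + 0 = 9/16
  P(X=2) = 0 + 0 + 1/8 = 1/8
Marginal P(Y) (column sums):
  P(Y=0) = 5/16 + 0 + 0 = 5/16
  P(Y=1) = 0 + 9/16 + 0 = 9/16
  P(Y=2) = 0 + 0 + 1/8 = 1/8

X and Y are independent iff P(X=i,Y=j) = P(X=i)·P(Y=j) for every cell.
  P(X=0)·P(Y=0) = 5/16 × 5/16 = 25/256, but P(X=0,Y=0) = 5/16 ✗

No, X and Y are not independent. Quantitatively, I(X;Y) > 0:

H(X) = -[(5/16)·log₂(5/16) + (9/16)·log₂(9/16) + (1/8)·log₂(1/8)]
  = 0.5244 + 0.4669 + 0.3750
  = 1.3663 bits
H(Y) = -[(5/16)·log₂(5/16) + (9/16)·log₂(9/16) + (1/8)·log₂(1/8)]
  = 0.5244 + 0.4669 + 0.3750
  = 1.3663 bits
H(X,Y) = -[(5/16)·log₂(5/16) + (9/16)·log₂(9/16) + (1/8)·log₂(1/8)]
  = 0.5244 + 0.4669 + 0.3750
  = 1.3663 bits
I(X;Y) = H(X) + H(Y) - H(X,Y) = 1.3663 + 1.3663 - 1.3663 = 1.3663 bits > 0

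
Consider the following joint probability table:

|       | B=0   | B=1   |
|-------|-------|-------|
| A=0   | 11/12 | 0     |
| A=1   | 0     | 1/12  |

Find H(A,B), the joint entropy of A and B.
H(A,B) = -Σ P(A,B) log₂ P(A,B), summed over the non-zero cells:
H(A,B) = -[(11/12)·log₂(11/12) + (1/12)·log₂(1/12)]
  = 0.1151 + 0.2987
  = 0.4138 bits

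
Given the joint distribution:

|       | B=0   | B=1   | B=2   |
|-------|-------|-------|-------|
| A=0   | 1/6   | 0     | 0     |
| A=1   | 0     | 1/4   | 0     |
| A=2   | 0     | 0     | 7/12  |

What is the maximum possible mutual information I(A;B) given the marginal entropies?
The upper bound on mutual information is I(A;B) ≤ min(H(A), H(B)).

Marginal P(A) (row sums):
  P(A=0) = 1/6 + 0 + 0 = 1/6
  P(A=1) = 0 + 1/4 + 0 = 1/4
  P(A=2) = 0 + 0 + 7/12 = 7/12
Marginal P(B) (column sums):
  P(B=0) = 1/6 + 0 + 0 = 1/6
  P(B=1) = 0 + 1/4 + 0 = 1/4
  P(B=2) = 0 + 0 + 7/12 = 7/12

H(A) = -[(1/6)·log₂(1/6) + (1/4)·log₂(1/4) + (7/12)·log₂(7/12)]
  = 0.4308 + 0.5000 + 0.4536
  = 1.3844 bits
H(B) = -[(1/6)·log₂(1/6) + (1/4)·log₂(1/4) + (7/12)·log₂(7/12)]
  = 0.4308 + 0.5000 + 0.4536
  = 1.3844 bits

Maximum possible I(A;B) = min(1.3844, 1.3844) = 1.3844 bits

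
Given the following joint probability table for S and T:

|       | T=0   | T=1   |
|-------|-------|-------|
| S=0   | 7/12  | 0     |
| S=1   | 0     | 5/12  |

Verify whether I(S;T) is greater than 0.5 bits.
Marginal P(S) (row sums):
  P(S=0) = 7/12 + 0 = 7/12
  P(S=1) = 0 + 5/12 = 5/12
Marginal P(T) (column sums):
  P(T=0) = 7/12 + 0 = 7/12
  P(T=1) = 0 + 5/12 = 5/12

H(S) = -[(7/12)·log₂(7/12) + (5/12)·log₂(5/12)]
  = 0.4536 + 0.5263
  = 0.9799 bits
H(T) = -[(7/12)·log₂(7/12) + (5/12)·log₂(5/12)]
  = 0.4536 + 0.5263
  = 0.9799 bits
H(S,T) = -[(7/12)·log₂(7/12) + (5/12)·log₂(5/12)]
  = 0.4536 + 0.5263
  = 0.9799 bits

I(S;T) = H(S) + H(T) - H(S,T)
  = 0.9799 + 0.9799 - 0.9799
  = 0.9799 bits

Yes. I(S;T) = 0.9799 bits, which is > 0.5 bits.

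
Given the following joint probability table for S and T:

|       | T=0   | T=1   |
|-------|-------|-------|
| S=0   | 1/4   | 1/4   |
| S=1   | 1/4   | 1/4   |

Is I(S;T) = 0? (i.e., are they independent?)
Marginal P(S) (row sums):
  P(S=0) = 1/4 + 1/4 = 1/2
  P(S=1) = 1/4 + 1/4 = 1/2
Marginal P(T) (column sums):
  P(T=0) = 1/4 + 1/4 = 1/2
  P(T=1) = 1/4 + 1/4 = 1/2

S and T are independent iff P(S=i,T=j) = P(S=i)·P(T=j) for every cell.
  P(S=0)·P(T=0) = 1/2 × 1/2 = 1/4 = P(S=0,T=0) ✓
  P(S=0)·P(T=1) = 1/2 × 1/2 = 1/4 = P(S=0,T=1) ✓
  P(S=1)·P(T=0) = 1/2 × 1/2 = 1/4 = P(S=1,T=0) ✓
  P(S=1)·P(T=1) = 1/2 × 1/2 = 1/4 = P(S=1,T=1) ✓

Yes, S and T are independent: every cell factors, so I(S;T) = 0 bits.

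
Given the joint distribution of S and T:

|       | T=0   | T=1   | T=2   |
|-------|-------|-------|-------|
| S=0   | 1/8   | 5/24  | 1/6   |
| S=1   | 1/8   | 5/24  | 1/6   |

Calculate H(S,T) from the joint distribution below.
H(S,T) = -Σ P(S,T) log₂ P(S,T), summed over the non-zero cells:
H(S,T) = -[(1/8)·log₂(1/8) + (5/24)·log₂(5/24) + (1/6)·log₂(1/6) + (1/8)·log₂(1/8) + (5/24)·log₂(5/24) + (1/6)·log₂(1/6)]
  = 0.3750 + 0.4715 + 0.4308 + 0.3750 + 0.4715 + 0.4308
  = 2.5546 bits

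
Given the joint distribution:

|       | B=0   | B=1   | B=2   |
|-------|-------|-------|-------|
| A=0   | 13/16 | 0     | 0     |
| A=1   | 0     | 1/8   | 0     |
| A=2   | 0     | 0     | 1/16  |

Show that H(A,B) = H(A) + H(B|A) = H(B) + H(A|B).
Marginal P(A) (row sums):
  P(A=0) = 13/16 + 0 + 0 = 13/16
  P(A=1) = 0 + 1/8 + 0 = 1/8
  P(A=2) = 0 + 0 + 1/16 = 1/16
Marginal P(B) (column sums):
  P(B=0) = 13/16 + 0 + 0 = 13/16
  P(B=1) = 0 + 1/8 + 0 = 1/8
  P(B=2) = 0 + 0 + 1/16 = 1/16

Decomposition 1: H(A) + H(B|A)
H(A) = -[(13/16)·log₂(13/16) + (1/8)·log₂(1/8) + (1/16)·log₂(1/16)]
  = 0.2434 + 0.3750 + 0.2500
  = 0.8684 bits
H(B|A) = -Σ P(A,B)·log₂ P(B|A), where P(B|A) = P(A,B) / P(A)
  (cells with P(A,B) = 0 contribute 0)
  (A=0,B=0): P(B|A) = (13/16)/(13/16) = 1;  -(13/16)·log₂(1) = 0.0000
  (A=1,B=1): P(B|A) = (1/8)/(1/8) = 1;  -(1/8)·log₂(1) = 0.0000
  (A=2,B=2): P(B|A) = (1/16)/(1/16) = 1;  -(1/16)·log₂(1) = 0.0000
H(B|A) = 0.0000 + 0.0000 + 0.0000
  = 0.0000 bits
H(A) + H(B|A) = 0.8684 + 0.0000 = 0.8684 bits

Decomposition 2: H(B) + H(A|B)
H(B) = -[(13/16)·log₂(13/16) + (1/8)·log₂(1/8) + (1/16)·log₂(1/16)]
  = 0.2434 + 0.3750 + 0.2500
  = 0.8684 bits
H(A|B) = -Σ P(A,B)·log₂ P(A|B), where P(A|B) = P(A,B) / P(B)
  (cells with P(A,B) = 0 contribute 0)
  (A=0,B=0): P(A|B) = (13/16)/(13/16) = 1;  -(13/16)·log₂(1) = 0.0000
  (A=1,B=1): P(A|B) = (1/8)/(1/8) = 1;  -(1/8)·log₂(1) = 0.0000
  (A=2,B=2): P(A|B) = (1/16)/(1/16) = 1;  -(1/16)·log₂(1) = 0.0000
H(A|B) = 0.0000 + 0.0000 + 0.0000
  = 0.0000 bits
H(B) + H(A|B) = 0.8684 + 0.0000 = 0.8684 bits

Direct computation of the joint entropy:
H(A,B) = -[(13/16)·log₂(13/16) + (1/8)·log₂(1/8) + (1/16)·log₂(1/16)]
  = 0.2434 + 0.3750 + 0.2500
  = 0.8684 bits

All three agree: H(A,B) = 0.8684 bits ✓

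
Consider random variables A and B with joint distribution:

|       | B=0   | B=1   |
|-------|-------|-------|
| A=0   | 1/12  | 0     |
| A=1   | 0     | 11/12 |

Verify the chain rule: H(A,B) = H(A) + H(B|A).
Left side:
H(A,B) = -[(1/12)·log₂(1/12) + (11/12)·log₂(11/12)]
  = 0.2987 + 0.1151
  = 0.4138 bits

Right side:
Marginal P(A) (row sums):
  P(A=0) = 1/12 + 0 = 1/12
  P(A=1) = 0 + 11/12 = 11/12
H(A) = -[(1/12)·log₂(1/12) + (11/12)·log₂(11/12)]
  = 0.2987 + 0.1151
  = 0.4138 bits
H(B|A) = -Σ P(A,B)·log₂ P(B|A), where P(B|A) = P(A,B) / P(A)
  (cells with P(A,B) = 0 contribute 0)
  (A=0,B=0): P(B|A) = (1/12)/(1/12) = 1;  -(1/12)·log₂(1) = 0.0000
  (A=1,B=1): P(B|A) = (11/12)/(11/12) = 1;  -(11/12)·log₂(1) = 0.0000
H(B|A) = 0.0000 + 0.0000
  = 0.0000 bits
H(A) + H(B|A) = 0.4138 + 0.0000 = 0.4138 bits

Both sides equal 0.4138 bits, so the chain rule holds ✓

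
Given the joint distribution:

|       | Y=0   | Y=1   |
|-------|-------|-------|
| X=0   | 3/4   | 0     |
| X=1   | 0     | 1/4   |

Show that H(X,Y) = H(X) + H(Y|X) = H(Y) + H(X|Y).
Marginal P(X) (row sums):
  P(X=0) = 3/4 + 0 = 3/4
  P(X=1) = 0 + 1/4 = 1/4
Marginal P(Y) (column sums):
  P(Y=0) = 3/4 + 0 = 3/4
  P(Y=1) = 0 + 1/4 = 1/4

Decomposition 1: H(X) + H(Y|X)
H(X) = -[(3/4)·log₂(3/4) + (1/4)·log₂(1/4)]
  = 0.3113 + 0.5000
  = 0.8113 bits
H(Y|X) = -Σ P(X,Y)·log₂ P(Y|X), where P(Y|X) = P(X,Y) / P(X)
  (cells with P(X,Y) = 0 contribute 0)
  (X=0,Y=0): P(Y|X) = (3/4)/(3/4) = 1;  -(3/4)·log₂(1) = 0.0000
  (X=1,Y=1): P(Y|X) = (1/4)/(1/4) = 1;  -(1/4)·log₂(1) = 0.0000
H(Y|X) = 0.0000 + 0.0000
  = 0.0000 bits
H(X) + H(Y|X) = 0.8113 + 0.0000 = 0.8113 bits

Decomposition 2: H(Y) + H(X|Y)
H(Y) = -[(3/4)·log₂(3/4) + (1/4)·log₂(1/4)]
  = 0.3113 + 0.5000
  = 0.8113 bits
H(X|Y) = -Σ P(X,Y)·log₂ P(X|Y), where P(X|Y) = P(X,Y) / P(Y)
  (cells with P(X,Y) = 0 contribute 0)
  (X=0,Y=0): P(X|Y) = (3/4)/(3/4) = 1;  -(3/4)·log₂(1) = 0.0000
  (X=1,Y=1): P(X|Y) = (1/4)/(1/4) = 1;  -(1/4)·log₂(1) = 0.0000
H(X|Y) = 0.0000 + 0.0000
  = 0.0000 bits
H(Y) + H(X|Y) = 0.8113 + 0.0000 = 0.8113 bits

Direct computation of the joint entropy:
H(X,Y) = -[(3/4)·log₂(3/4) + (1/4)·log₂(1/4)]
  = 0.3113 + 0.5000
  = 0.8113 bits

All three agree: H(X,Y) = 0.8113 bits ✓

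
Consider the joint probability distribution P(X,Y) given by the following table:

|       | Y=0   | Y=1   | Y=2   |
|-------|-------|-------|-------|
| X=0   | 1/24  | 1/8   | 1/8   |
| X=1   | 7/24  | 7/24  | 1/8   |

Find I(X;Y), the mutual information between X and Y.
Marginal P(X) (row sums):
  P(X=0) = 1/24 + 1/8 + 1/8 = 7/24
  P(X=1) = 7/24 + 7/24 + 1/8 = 17/24
Marginal P(Y) (column sums):
  P(Y=0) = 1/24 + 7/24 = 1/3
  P(Y=1) = 1/8 + 7/24 = 5/12
  P(Y=2) = 1/8 + 1/8 = 1/4

H(X) = -[(7/24)·log₂(7/24) + (17/24)·log₂(17/24)]
  = 0.5185 + 0.3524
  = 0.8709 bits
H(Y) = -[(1/3)·log₂(1/3) + (5/12)·log₂(5/12) + (1/4)·log₂(1/4)]
  = 0.5283 + 0.5263 + 0.5000
  = 1.5546 bits
H(X,Y) = -[(1/24)·log₂(1/24) + (1/8)·log₂(1/8) + (1/8)·log₂(1/8) + (7/24)·log₂(7/24) + (7/24)·log₂(7/24) + (1/8)·log₂(1/8)]
  = 0.1910 + 0.3750 + 0.3750 + 0.5185 + 0.5185 + 0.3750
  = 2.3530 bits

I(X;Y) = H(X) + H(Y) - H(X,Y)
  = 0.8709 + 1.5546 - 2.3530
  = 0.0725 bits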